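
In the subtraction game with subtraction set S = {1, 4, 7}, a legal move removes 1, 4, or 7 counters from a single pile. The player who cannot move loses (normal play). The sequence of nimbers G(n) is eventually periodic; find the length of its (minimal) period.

8

n :  0  1  2  3  4  5  6  7  8  9 10 11 12 13 14 15 16 17
G :  0  1  0  1  2  0  1  2  0  1  0  1  2  0  1  2  0  1
G(n+8) = G(n) holds for n = 0,…,6 (a full window of length max(S) = 7), so the sequence is purely periodic with period 8.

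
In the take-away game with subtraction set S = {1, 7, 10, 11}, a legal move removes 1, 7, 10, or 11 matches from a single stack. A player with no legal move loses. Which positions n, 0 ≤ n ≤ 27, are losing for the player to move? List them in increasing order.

0, 2, 4, 6, 8, 20, 22, 24, 26

G(0) = 0
G(1) = mex{0} = 1
G(2) = mex{1} = 0
G(3) = mex{0} = 1
G(4) = mex{1} = 0
G(5) = mex{0} = 1
G(6) = mex{1} = 0
G(7) = mex{0,0} = 1
G(8) = mex{1,1} = 0
G(9) = mex{0,0} = 1
G(10) = mex{1,1,0} = 2
G(11) = mex{2,0,1,0} = 3
G(12) = mex{3,1,0,1} = 2
G(13) = mex{2,0,1,0} = 3
G(14) = mex{3,1,0,1} = 2
G(15) = mex{2,0,1,0} = 3
G(16) = mex{3,1,0,1} = 2
G(17) = mex{2,2,1,0} = 3
G(18) = mex{3,3,0,1} = 2
G(19) = mex{2,2,1,0} = 3
G(20) = mex{3,3,2,1} = 0
G(21) = mex{0,2,3,2} = 1
G(22) = mex{1,3,2,3} = 0
G(23) = mex{0,2,3,2} = 1
G(24) = mex{1,3,2,3} = 0
G(25) = mex{0,2,3,2} = 1
G(26) = mex{1,3,2,3} = 0
G(27) = mex{0,0,3,2} = 1
P-positions are exactly the n with G(n) = 0.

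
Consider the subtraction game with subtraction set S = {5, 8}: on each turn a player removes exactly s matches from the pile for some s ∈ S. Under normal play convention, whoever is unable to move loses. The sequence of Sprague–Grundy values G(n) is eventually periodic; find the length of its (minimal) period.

13

G(0) = 0
G(1) = mex{} = 0
G(2) = mex{} = 0
G(3) = mex{} = 0
G(4) = mex{} = 0
G(5) = mex{0} = 1
G(6) = mex{0} = 1
G(7) = mex{0} = 1
G(8) = mex{0,0} = 1
G(9) = mex{0,0} = 1
G(10) = mex{1,0} = 2
G(11) = mex{1,0} = 2
G(12) = mex{1,0} = 2
G(13) = mex{1,1} = 0
G(14) = mex{1,1} = 0
G(15) = mex{2,1} = 0
G(16) = mex{2,1} = 0
G(17) = mex{2,1} = 0
G(18) = mex{0,2} = 1
G(19) = mex{0,2} = 1
G(20) = mex{0,2} = 1
G(21) = mex{0,0} = 1
G(22) = mex{0,0} = 1
G(23) = mex{1,0} = 2
G(24) = mex{1,0} = 2
G(25) = mex{1,0} = 2
G(26) = mex{1,1} = 0
G(27) = mex{1,1} = 0
G(n+13) = G(n) holds for n = 0,…,7 (a full window of length max(S) = 8), so the sequence is purely periodic with period 13.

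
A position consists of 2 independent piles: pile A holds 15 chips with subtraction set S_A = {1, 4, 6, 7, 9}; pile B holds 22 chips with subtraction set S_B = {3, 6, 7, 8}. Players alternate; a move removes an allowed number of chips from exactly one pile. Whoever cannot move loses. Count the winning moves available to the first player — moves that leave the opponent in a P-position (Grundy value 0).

Pile A, S = {1, 4, 6, 7, 9}:
n :  0  1  2  3  4  5  6  7  8  9 10 11 12 13 14 15
G :  0  1  0  1  2  0  1  2  3  2  0  1  2  0  1  0
G_A(15) = 0.
Pile B, S = {3, 6, 7, 8}:
G(0) = 0
G(1) = mex{} = 0
G(2) = mex{} = 0
G(3) = mex{0} = 1
G(4) = mex{0} = 1
G(5) = mex{0} = 1
G(6) = mex{1,0} = 2
G(7) = mex{1,0,0} = 2
G(8) = mex{1,0,0,0} = 2
G(9) = mex{2,1,0,0} = 3
G(10) = mex{2,1,1,0} = 3
G(11) = mex{2,1,1,1} = 0
G(12) = mex{3,2,1,1} = 0
G(13) = mex{3,2,2,1} = 0
G(14) = mex{0,2,2,2} = 1
G(15) = mex{0,3,2,2} = 1
G(16) = mex{0,3,3,2} = 1
G(17) = mex{1,0,3,3} = 2
G(18) = mex{1,0,0,3} = 2
G(19) = mex{1,0,0,0} = 2
G(20) = mex{2,1,0,0} = 3
G(21) = mex{2,1,1,0} = 3
G(22) = mex{2,1,1,1} = 0
G_B(22) = 0.
Combined Grundy value = 0 ⊕ 0 = 0.
A winning move leaves total XOR = 0, i.e. changes one component's Grundy value g to g ⊕ X where X is the current total.
Pile A: target g' = 0⊕0 = 0, but every legal move changes the Grundy value (mex property), so 0 moves.
Pile B: target g' = 0⊕0 = 0, but every legal move changes the Grundy value (mex property), so 0 moves.

0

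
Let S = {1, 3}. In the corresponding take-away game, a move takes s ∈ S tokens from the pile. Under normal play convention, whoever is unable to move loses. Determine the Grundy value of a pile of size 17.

1

n :  0  1  2  3  4  5  6  7  8  9 10 11 12 13 14 15 16 17
G :  0  1  0  1  0  1  0  1  0  1  0  1  0  1  0  1  0  1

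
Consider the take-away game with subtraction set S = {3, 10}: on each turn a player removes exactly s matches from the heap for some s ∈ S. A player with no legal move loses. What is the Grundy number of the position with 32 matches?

n :  0  1  2  3  4  5  6  7  8  9 10 11 12 13 14 15 16 17 18 19 20 21 22 23 24 25 26 27 28 29 30 31 32
G :  0  0  0  1  1  1  0  0  0  1  1  1  2  0  0  0  1  1  1  0  0  0  1  1  1  2  0  0  0  1  1  1  0

0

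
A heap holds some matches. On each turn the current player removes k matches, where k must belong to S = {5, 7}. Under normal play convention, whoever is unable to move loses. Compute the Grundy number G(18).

n :  0  1  2  3  4  5  6  7  8  9 10 11 12 13 14 15 16 17 18
G :  0  0  0  0  0  1  1  1  1  1  2  2  0  0  0  0  0  1  1

1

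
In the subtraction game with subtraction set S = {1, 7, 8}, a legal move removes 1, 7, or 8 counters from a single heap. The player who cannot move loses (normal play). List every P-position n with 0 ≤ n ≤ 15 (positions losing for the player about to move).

n :  0  1  2  3  4  5  6  7  8  9 10 11 12 13 14 15
G :  0  1  0  1  0  1  0  1  2  3  2  3  2  3  2  0
P-positions are exactly the n with G(n) = 0.

0, 2, 4, 6, 15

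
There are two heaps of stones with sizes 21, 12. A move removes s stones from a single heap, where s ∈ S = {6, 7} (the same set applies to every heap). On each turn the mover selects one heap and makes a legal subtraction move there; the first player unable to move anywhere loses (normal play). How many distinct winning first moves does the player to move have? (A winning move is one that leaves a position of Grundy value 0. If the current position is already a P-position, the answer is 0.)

1

All heaps use S = {6, 7}:
n :  0  1  2  3  4  5  6  7  8  9 10 11 12 13 14 15 16 17 18 19 20 21
G :  0  0  0  0  0  0  1  1  1  1  1  1  2  0  0  0  0  0  0  1  1  1
Heap A: G(21) = 1.
Heap B: G(12) = 2.
Combined Grundy value = 1 ⊕ 2 = 3.
A winning move leaves total XOR = 0, i.e. changes one component's Grundy value g to g ⊕ X where X is the current total.
Heap A: need g' = 1⊕3 = 2. Options: 21−6→G=0, 21−7→G=0. Hits: 0.
Heap B: need g' = 2⊕3 = 1. Options: 12−6→G=1, 12−7→G=0. Hits: 1.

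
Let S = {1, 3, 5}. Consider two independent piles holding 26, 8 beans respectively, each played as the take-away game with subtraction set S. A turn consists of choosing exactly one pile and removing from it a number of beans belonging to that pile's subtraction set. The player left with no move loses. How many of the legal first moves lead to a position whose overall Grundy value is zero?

0

All piles use S = {1, 3, 5}:
n :  0  1  2  3  4  5  6  7  8  9 10 11 12 13 14 15 16 17 18 19 20 21 22 23 24 25 26
G :  0  1  0  1  0  1  0  1  0  1  0  1  0  1  0  1  0  1  0  1  0  1  0  1  0  1  0
Pile A: G(26) = 0.
Pile B: G(8) = 0.
Combined Grundy value = 0 ⊕ 0 = 0.
A winning move leaves total XOR = 0, i.e. changes one component's Grundy value g to g ⊕ X where X is the current total.
Pile A: target g' = 0⊕0 = 0, but every legal move changes the Grundy value (mex property), so 0 moves.
Pile B: target g' = 0⊕0 = 0, but every legal move changes the Grundy value (mex property), so 0 moves.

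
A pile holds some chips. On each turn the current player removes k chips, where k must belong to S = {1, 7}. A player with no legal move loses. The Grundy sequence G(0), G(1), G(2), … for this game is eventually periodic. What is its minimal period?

G(0) = 0
G(1) = mex{0} = 1
G(2) = mex{1} = 0
G(3) = mex{0} = 1
G(4) = mex{1} = 0
G(5) = mex{0} = 1
G(6) = mex{1} = 0
G(7) = mex{0,0} = 1
G(8) = mex{1,1} = 0
G(9) = mex{0,0} = 1
G(10) = mex{1,1} = 0
G(11) = mex{0,0} = 1
G(12) = mex{1,1} = 0
G(13) = mex{0,0} = 1
G(14) = mex{1,1} = 0
G(n+2) = G(n) holds for n = 0,…,6 (a full window of length max(S) = 7), so the sequence is purely periodic with period 2.

2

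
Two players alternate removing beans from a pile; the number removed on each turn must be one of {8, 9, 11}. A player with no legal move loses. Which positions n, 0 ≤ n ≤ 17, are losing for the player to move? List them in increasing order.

n :  0  1  2  3  4  5  6  7  8  9 10 11 12 13 14 15 16 17
G :  0  0  0  0  0  0  0  0  1  1  1  1  1  1  1  1  2  2
P-positions are exactly the n with G(n) = 0.

0, 1, 2, 3, 4, 5, 6, 7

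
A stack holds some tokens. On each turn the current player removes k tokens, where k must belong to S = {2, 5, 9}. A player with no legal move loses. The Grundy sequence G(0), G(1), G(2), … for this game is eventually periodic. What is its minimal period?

G(0) = 0
G(1) = mex{} = 0
G(2) = mex{0} = 1
G(3) = mex{0} = 1
G(4) = mex{1} = 0
G(5) = mex{1,0} = 2
G(6) = mex{0,0} = 1
G(7) = mex{2,1} = 0
G(8) = mex{1,1} = 0
G(9) = mex{0,0,0} = 1
G(10) = mex{0,2,0} = 1
G(11) = mex{1,1,1} = 0
G(12) = mex{1,0,1} = 2
G(13) = mex{0,0,0} = 1
G(14) = mex{2,1,2} = 0
G(15) = mex{1,1,1} = 0
G(16) = mex{0,0,0} = 1
G(17) = mex{0,2,0} = 1
G(n+7) = G(n) holds for n = 0,…,8 (a full window of length max(S) = 9), so the sequence is purely periodic with period 7.

7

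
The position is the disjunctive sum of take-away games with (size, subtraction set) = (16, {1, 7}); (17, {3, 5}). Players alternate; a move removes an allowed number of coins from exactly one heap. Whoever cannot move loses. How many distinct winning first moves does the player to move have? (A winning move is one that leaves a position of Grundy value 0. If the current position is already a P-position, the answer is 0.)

Heap A, S = {1, 7}:
n :  0  1  2  3  4  5  6  7  8  9 10 11 12 13 14 15 16
G :  0  1  0  1  0  1  0  1  0  1  0  1  0  1  0  1  0
G_A(16) = 0.
Heap B, S = {3, 5}:
G(0) = 0
G(1) = mex{} = 0
G(2) = mex{} = 0
G(3) = mex{0} = 1
G(4) = mex{0} = 1
G(5) = mex{0,0} = 1
G(6) = mex{1,0} = 2
G(7) = mex{1,0} = 2
G(8) = mex{1,1} = 0
G(9) = mex{2,1} = 0
G(10) = mex{2,1} = 0
G(11) = mex{0,2} = 1
G(12) = mex{0,2} = 1
G(13) = mex{0,0} = 1
G(14) = mex{1,0} = 2
G(15) = mex{1,0} = 2
G(16) = mex{1,1} = 0
G(17) = mex{2,1} = 0
G_B(17) = 0.
Combined Grundy value = 0 ⊕ 0 = 0.
A winning move leaves total XOR = 0, i.e. changes one component's Grundy value g to g ⊕ X where X is the current total.
Heap A: target g' = 0⊕0 = 0, but every legal move changes the Grundy value (mex property), so 0 moves.
Heap B: target g' = 0⊕0 = 0, but every legal move changes the Grundy value (mex property), so 0 moves.

0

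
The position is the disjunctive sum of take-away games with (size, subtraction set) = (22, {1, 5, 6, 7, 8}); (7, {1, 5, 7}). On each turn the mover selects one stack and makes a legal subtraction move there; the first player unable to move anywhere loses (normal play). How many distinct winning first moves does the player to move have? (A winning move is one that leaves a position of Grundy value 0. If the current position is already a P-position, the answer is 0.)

Stack A, S = {1, 5, 6, 7, 8}:
G(0) = 0
G(1) = mex{0} = 1
G(2) = mex{1} = 0
G(3) = mex{0} = 1
G(4) = mex{1} = 0
G(5) = mex{0,0} = 1
G(6) = mex{1,1,0} = 2
G(7) = mex{2,0,1,0} = 3
G(8) = mex{3,1,0,1,0} = 2
G(9) = mex{2,0,1,0,1} = 3
G(10) = mex{3,1,0,1,0} = 2
G(11) = mex{2,2,1,0,1} = 3
G(12) = mex{3,3,2,1,0} = 4
G(13) = mex{4,2,3,2,1} = 0
G(14) = mex{0,3,2,3,2} = 1
G(15) = mex{1,2,3,2,3} = 0
G(16) = mex{0,3,2,3,2} = 1
G(17) = mex{1,4,3,2,3} = 0
G(18) = mex{0,0,4,3,2} = 1
G(19) = mex{1,1,0,4,3} = 2
G(20) = mex{2,0,1,0,4} = 3
G(21) = mex{3,1,0,1,0} = 2
G(22) = mex{2,0,1,0,1} = 3
G_A(22) = 3.
Stack B, S = {1, 5, 7}:
n : 0 1 2 3 4 5 6 7
G : 0 1 0 1 0 1 0 1
G_B(7) = 1.
Combined Grundy value = 3 ⊕ 1 = 2.
A winning move leaves total XOR = 0, i.e. changes one component's Grundy value g to g ⊕ X where X is the current total.
Stack A: need g' = 3⊕2 = 1. Options: 22−1→G=2, 22−5→G=0, 22−6→G=1, 22−7→G=0, 22−8→G=1. Hits: 2.
Stack B: need g' = 1⊕2 = 3. Options: 7−1→G=0, 7−5→G=0, 7−7→G=0. Hits: 0.

2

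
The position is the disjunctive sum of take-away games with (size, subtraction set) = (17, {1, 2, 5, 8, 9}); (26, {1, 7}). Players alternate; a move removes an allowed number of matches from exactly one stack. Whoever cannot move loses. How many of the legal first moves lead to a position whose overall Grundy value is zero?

3

Stack A, S = {1, 2, 5, 8, 9}:
G(0) = 0
G(1) = mex{0} = 1
G(2) = mex{1,0} = 2
G(3) = mex{2,1} = 0
G(4) = mex{0,2} = 1
G(5) = mex{1,0,0} = 2
G(6) = mex{2,1,1} = 0
G(7) = mex{0,2,2} = 1
G(8) = mex{1,0,0,0} = 2
G(9) = mex{2,1,1,1,0} = 3
G(10) = mex{3,2,2,2,1} = 0
G(11) = mex{0,3,0,0,2} = 1
G(12) = mex{1,0,1,1,0} = 2
G(13) = mex{2,1,2,2,1} = 0
G(14) = mex{0,2,3,0,2} = 1
G(15) = mex{1,0,0,1,0} = 2
G(16) = mex{2,1,1,2,1} = 0
G(17) = mex{0,2,2,3,2} = 1
G_A(17) = 1.
Stack B, S = {1, 7}:
G(0) = 0
G(1) = mex{0} = 1
G(2) = mex{1} = 0
G(3) = mex{0} = 1
G(4) = mex{1} = 0
G(5) = mex{0} = 1
G(6) = mex{1} = 0
G(7) = mex{0,0} = 1
G(8) = mex{1,1} = 0
G(9) = mex{0,0} = 1
G(10) = mex{1,1} = 0
G(11) = mex{0,0} = 1
G(12) = mex{1,1} = 0
G(13) = mex{0,0} = 1
G(14) = mex{1,1} = 0
G(15) = mex{0,0} = 1
G(16) = mex{1,1} = 0
G(17) = mex{0,0} = 1
G(18) = mex{1,1} = 0
G(19) = mex{0,0} = 1
G(20) = mex{1,1} = 0
G(21) = mex{0,0} = 1
G(22) = mex{1,1} = 0
G(23) = mex{0,0} = 1
G(24) = mex{1,1} = 0
G(25) = mex{0,0} = 1
G(26) = mex{1,1} = 0
G_B(26) = 0.
Combined Grundy value = 1 ⊕ 0 = 1.
A winning move leaves total XOR = 0, i.e. changes one component's Grundy value g to g ⊕ X where X is the current total.
Stack A: need g' = 1⊕1 = 0. Options: 17−1→G=0, 17−2→G=2, 17−5→G=2, 17−8→G=3, 17−9→G=2. Hits: 1.
Stack B: need g' = 0⊕1 = 1. Options: 26−1→G=1, 26−7→G=1. Hits: 2.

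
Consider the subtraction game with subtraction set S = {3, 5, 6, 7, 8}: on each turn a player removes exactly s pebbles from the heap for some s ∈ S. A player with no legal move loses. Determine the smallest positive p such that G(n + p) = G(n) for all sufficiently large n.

n :  0  1  2  3  4  5  6  7  8  9 10 11 12 13 14 15 16 17 18 19 20 21 22 23
G :  0  0  0  1  1  1  2  2  2  3  3  0  0  0  1  1  1  2  2  2  3  3  0  0
G(n+11) = G(n) holds for n = 0,…,7 (a full window of length max(S) = 8), so the sequence is purely periodic with period 11.

11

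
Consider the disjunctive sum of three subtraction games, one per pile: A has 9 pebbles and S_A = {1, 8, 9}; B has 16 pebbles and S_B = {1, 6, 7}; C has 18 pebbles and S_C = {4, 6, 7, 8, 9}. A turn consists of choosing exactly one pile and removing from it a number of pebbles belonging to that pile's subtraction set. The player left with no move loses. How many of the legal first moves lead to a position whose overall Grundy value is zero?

Pile A, S = {1, 8, 9}:
n : 0 1 2 3 4 5 6 7 8 9
G : 0 1 0 1 0 1 0 1 2 3
G_A(9) = 3.
Pile B, S = {1, 6, 7}:
G(0) = 0
G(1) = mex{0} = 1
G(2) = mex{1} = 0
G(3) = mex{0} = 1
G(4) = mex{1} = 0
G(5) = mex{0} = 1
G(6) = mex{1,0} = 2
G(7) = mex{2,1,0} = 3
G(8) = mex{3,0,1} = 2
G(9) = mex{2,1,0} = 3
G(10) = mex{3,0,1} = 2
G(11) = mex{2,1,0} = 3
G(12) = mex{3,2,1} = 0
G(13) = mex{0,3,2} = 1
G(14) = mex{1,2,3} = 0
G(15) = mex{0,3,2} = 1
G(16) = mex{1,2,3} = 0
G_B(16) = 0.
Pile C, S = {4, 6, 7, 8, 9}:
n :  0  1  2  3  4  5  6  7  8  9 10 11 12 13 14 15 16 17 18
G :  0  0  0  0  1  1  1  1  2  2  2  2  3  0  0  0  0  1  1
G_C(18) = 1.
Combined Grundy value = 3 ⊕ 0 ⊕ 1 = 2.
A winning move leaves total XOR = 0, i.e. changes one component's Grundy value g to g ⊕ X where X is the current total.
Pile A: need g' = 3⊕2 = 1. Options: 9−1→G=2, 9−8→G=1, 9−9→G=0. Hits: 1.
Pile B: need g' = 0⊕2 = 2. Options: 16−1→G=1, 16−6→G=2, 16−7→G=3. Hits: 1.
Pile C: need g' = 1⊕2 = 3. Options: 18−4→G=0, 18−6→G=3, 18−7→G=2, 18−8→G=2, 18−9→G=2. Hits: 1.

3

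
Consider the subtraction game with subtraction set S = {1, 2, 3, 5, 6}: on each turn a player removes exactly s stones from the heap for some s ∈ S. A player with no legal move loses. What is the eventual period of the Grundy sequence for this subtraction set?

n :  0  1  2  3  4  5  6  7  8  9 10 11 12 13 14
G :  0  1  2  3  0  1  2  3  0  1  2  3  0  1  2
G(n+4) = G(n) holds for n = 0,…,5 (a full window of length max(S) = 6), so the sequence is purely periodic with period 4.

4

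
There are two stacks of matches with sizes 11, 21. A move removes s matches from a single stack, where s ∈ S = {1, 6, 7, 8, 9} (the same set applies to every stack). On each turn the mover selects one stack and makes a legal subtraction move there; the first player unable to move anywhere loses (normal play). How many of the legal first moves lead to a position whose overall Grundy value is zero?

0

All stacks use S = {1, 6, 7, 8, 9}:
n :  0  1  2  3  4  5  6  7  8  9 10 11 12 13 14 15 16 17 18 19 20 21
G :  0  1  0  1  0  1  2  3  2  3  2  3  4  5  0  1  0  1  0  1  2  3
Stack A: G(11) = 3.
Stack B: G(21) = 3.
Combined Grundy value = 3 ⊕ 3 = 0.
A winning move leaves total XOR = 0, i.e. changes one component's Grundy value g to g ⊕ X where X is the current total.
Stack A: target g' = 3⊕0 = 3, but every legal move changes the Grundy value (mex property), so 0 moves.
Stack B: target g' = 3⊕0 = 3, but every legal move changes the Grundy value (mex property), so 0 moves.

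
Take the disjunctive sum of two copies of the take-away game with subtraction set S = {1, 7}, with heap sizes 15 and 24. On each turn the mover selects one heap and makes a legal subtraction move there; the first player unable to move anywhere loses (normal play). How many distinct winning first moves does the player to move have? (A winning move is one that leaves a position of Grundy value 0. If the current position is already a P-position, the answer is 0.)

4

All heaps use S = {1, 7}:
n :  0  1  2  3  4  5  6  7  8  9 10 11 12 13 14 15 16 17 18 19 20 21 22 23 24
G :  0  1  0  1  0  1  0  1  0  1  0  1  0  1  0  1  0  1  0  1  0  1  0  1  0
Heap A: G(15) = 1.
Heap B: G(24) = 0.
Combined Grundy value = 1 ⊕ 0 = 1.
A winning move leaves total XOR = 0, i.e. changes one component's Grundy value g to g ⊕ X where X is the current total.
Heap A: need g' = 1⊕1 = 0. Options: 15−1→G=0, 15−7→G=0. Hits: 2.
Heap B: need g' = 0⊕1 = 1. Options: 24−1→G=1, 24−7→G=1. Hits: 2.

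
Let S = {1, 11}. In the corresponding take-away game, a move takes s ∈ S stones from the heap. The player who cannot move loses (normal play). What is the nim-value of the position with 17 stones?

1

G(0) = 0
G(1) = mex{0} = 1
G(2) = mex{1} = 0
G(3) = mex{0} = 1
G(4) = mex{1} = 0
G(5) = mex{0} = 1
G(6) = mex{1} = 0
G(7) = mex{0} = 1
G(8) = mex{1} = 0
G(9) = mex{0} = 1
G(10) = mex{1} = 0
G(11) = mex{0,0} = 1
G(12) = mex{1,1} = 0
G(13) = mex{0,0} = 1
G(14) = mex{1,1} = 0
G(15) = mex{0,0} = 1
G(16) = mex{1,1} = 0
G(17) = mex{0,0} = 1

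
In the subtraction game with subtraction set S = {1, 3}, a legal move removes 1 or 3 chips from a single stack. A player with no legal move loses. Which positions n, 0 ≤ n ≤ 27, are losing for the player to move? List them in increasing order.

G(0) = 0
G(1) = mex{0} = 1
G(2) = mex{1} = 0
G(3) = mex{0,0} = 1
G(4) = mex{1,1} = 0
G(5) = mex{0,0} = 1
G(6) = mex{1,1} = 0
G(7) = mex{0,0} = 1
G(8) = mex{1,1} = 0
G(9) = mex{0,0} = 1
G(10) = mex{1,1} = 0
G(11) = mex{0,0} = 1
G(12) = mex{1,1} = 0
G(13) = mex{0,0} = 1
G(14) = mex{1,1} = 0
G(15) = mex{0,0} = 1
G(16) = mex{1,1} = 0
G(17) = mex{0,0} = 1
G(18) = mex{1,1} = 0
G(19) = mex{0,0} = 1
G(20) = mex{1,1} = 0
G(21) = mex{0,0} = 1
G(22) = mex{1,1} = 0
G(23) = mex{0,0} = 1
G(24) = mex{1,1} = 0
G(25) = mex{0,0} = 1
G(26) = mex{1,1} = 0
G(27) = mex{0,0} = 1
P-positions are exactly the n with G(n) = 0.

0, 2, 4, 6, 8, 10, 12, 14, 16, 18, 20, 22, 24, 26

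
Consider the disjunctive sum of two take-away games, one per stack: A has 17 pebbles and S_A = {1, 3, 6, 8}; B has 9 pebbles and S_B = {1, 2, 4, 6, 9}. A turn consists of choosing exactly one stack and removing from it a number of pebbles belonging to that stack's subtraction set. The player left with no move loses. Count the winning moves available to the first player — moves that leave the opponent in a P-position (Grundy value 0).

Stack A, S = {1, 3, 6, 8}:
n :  0  1  2  3  4  5  6  7  8  9 10 11 12 13 14 15 16 17
G :  0  1  0  1  0  1  2  3  2  0  1  0  1  0  1  2  3  2
G_A(17) = 2.
Stack B, S = {1, 2, 4, 6, 9}:
G(0) = 0
G(1) = mex{0} = 1
G(2) = mex{1,0} = 2
G(3) = mex{2,1} = 0
G(4) = mex{0,2,0} = 1
G(5) = mex{1,0,1} = 2
G(6) = mex{2,1,2,0} = 3
G(7) = mex{3,2,0,1} = 4
G(8) = mex{4,3,1,2} = 0
G(9) = mex{0,4,2,0,0} = 1
G_B(9) = 1.
Combined Grundy value = 2 ⊕ 1 = 3.
A winning move leaves total XOR = 0, i.e. changes one component's Grundy value g to g ⊕ X where X is the current total.
Stack A: need g' = 2⊕3 = 1. Options: 17−1→G=3, 17−3→G=1, 17−6→G=0, 17−8→G=0. Hits: 1.
Stack B: need g' = 1⊕3 = 2. Options: 9−1→G=0, 9−2→G=4, 9−4→G=2, 9−6→G=0, 9−9→G=0. Hits: 1.

2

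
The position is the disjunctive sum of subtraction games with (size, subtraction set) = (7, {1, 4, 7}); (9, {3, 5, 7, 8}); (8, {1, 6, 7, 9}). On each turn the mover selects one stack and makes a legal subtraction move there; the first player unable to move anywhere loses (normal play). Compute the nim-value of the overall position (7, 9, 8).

Stack A, S = {1, 4, 7}:
n : 0 1 2 3 4 5 6 7
G : 0 1 0 1 2 0 1 2
G_A(7) = 2.
Stack B, S = {3, 5, 7, 8}:
G(0) = 0
G(1) = mex{} = 0
G(2) = mex{} = 0
G(3) = mex{0} = 1
G(4) = mex{0} = 1
G(5) = mex{0,0} = 1
G(6) = mex{1,0} = 2
G(7) = mex{1,0,0} = 2
G(8) = mex{1,1,0,0} = 2
G(9) = mex{2,1,0,0} = 3
G_B(9) = 3.
Stack C, S = {1, 6, 7, 9}:
G(0) = 0
G(1) = mex{0} = 1
G(2) = mex{1} = 0
G(3) = mex{0} = 1
G(4) = mex{1} = 0
G(5) = mex{0} = 1
G(6) = mex{1,0} = 2
G(7) = mex{2,1,0} = 3
G(8) = mex{3,0,1} = 2
G_C(8) = 2.
Combined Grundy value = 2 ⊕ 3 ⊕ 2 = 3.

3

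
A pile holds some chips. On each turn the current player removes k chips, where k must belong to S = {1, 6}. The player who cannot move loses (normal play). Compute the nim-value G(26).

1

G(0) = 0
G(1) = mex{0} = 1
G(2) = mex{1} = 0
G(3) = mex{0} = 1
G(4) = mex{1} = 0
G(5) = mex{0} = 1
G(6) = mex{1,0} = 2
G(7) = mex{2,1} = 0
G(8) = mex{0,0} = 1
G(9) = mex{1,1} = 0
G(10) = mex{0,0} = 1
G(11) = mex{1,1} = 0
G(12) = mex{0,2} = 1
G(13) = mex{1,0} = 2
G(14) = mex{2,1} = 0
G(15) = mex{0,0} = 1
G(16) = mex{1,1} = 0
G(17) = mex{0,0} = 1
G(18) = mex{1,1} = 0
G(19) = mex{0,2} = 1
G(20) = mex{1,0} = 2
G(21) = mex{2,1} = 0
G(22) = mex{0,0} = 1
G(23) = mex{1,1} = 0
G(24) = mex{0,0} = 1
G(25) = mex{1,1} = 0
G(26) = mex{0,2} = 1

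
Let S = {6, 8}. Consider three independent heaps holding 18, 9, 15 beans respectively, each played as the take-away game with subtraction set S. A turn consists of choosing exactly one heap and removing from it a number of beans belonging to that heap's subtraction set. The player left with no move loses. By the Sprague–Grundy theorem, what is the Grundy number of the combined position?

All heaps use S = {6, 8}:
n :  0  1  2  3  4  5  6  7  8  9 10 11 12 13 14 15 16 17 18
G :  0  0  0  0  0  0  1  1  1  1  1  1  2  2  0  0  0  0  0
Heap A: G(18) = 0.
Heap B: G(9) = 1.
Heap C: G(15) = 0.
Combined Grundy value = 0 ⊕ 1 ⊕ 0 = 1.

1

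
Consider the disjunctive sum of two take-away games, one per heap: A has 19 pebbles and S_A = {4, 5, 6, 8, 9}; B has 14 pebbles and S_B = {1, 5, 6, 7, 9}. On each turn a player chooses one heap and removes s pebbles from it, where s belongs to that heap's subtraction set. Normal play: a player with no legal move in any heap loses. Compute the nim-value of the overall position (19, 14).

Heap A, S = {4, 5, 6, 8, 9}:
G(0) = 0
G(1) = mex{} = 0
G(2) = mex{} = 0
G(3) = mex{} = 0
G(4) = mex{0} = 1
G(5) = mex{0,0} = 1
G(6) = mex{0,0,0} = 1
G(7) = mex{0,0,0} = 1
G(8) = mex{1,0,0,0} = 2
G(9) = mex{1,1,0,0,0} = 2
G(10) = mex{1,1,1,0,0} = 2
G(11) = mex{1,1,1,0,0} = 2
G(12) = mex{2,1,1,1,0} = 3
G(13) = mex{2,2,1,1,1} = 0
G(14) = mex{2,2,2,1,1} = 0
G(15) = mex{2,2,2,1,1} = 0
G(16) = mex{3,2,2,2,1} = 0
G(17) = mex{0,3,2,2,2} = 1
G(18) = mex{0,0,3,2,2} = 1
G(19) = mex{0,0,0,2,2} = 1
G_A(19) = 1.
Heap B, S = {1, 5, 6, 7, 9}:
G(0) = 0
G(1) = mex{0} = 1
G(2) = mex{1} = 0
G(3) = mex{0} = 1
G(4) = mex{1} = 0
G(5) = mex{0,0} = 1
G(6) = mex{1,1,0} = 2
G(7) = mex{2,0,1,0} = 3
G(8) = mex{3,1,0,1} = 2
G(9) = mex{2,0,1,0,0} = 3
G(10) = mex{3,1,0,1,1} = 2
G(11) = mex{2,2,1,0,0} = 3
G(12) = mex{3,3,2,1,1} = 0
G(13) = mex{0,2,3,2,0} = 1
G(14) = mex{1,3,2,3,1} = 0
G_B(14) = 0.
Combined Grundy value = 1 ⊕ 0 = 1.

1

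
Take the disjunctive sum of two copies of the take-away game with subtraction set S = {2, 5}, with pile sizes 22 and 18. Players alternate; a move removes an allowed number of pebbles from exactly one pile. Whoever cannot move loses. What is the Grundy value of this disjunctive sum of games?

0

All piles use S = {2, 5}:
G(0) = 0
G(1) = mex{} = 0
G(2) = mex{0} = 1
G(3) = mex{0} = 1
G(4) = mex{1} = 0
G(5) = mex{1,0} = 2
G(6) = mex{0,0} = 1
G(7) = mex{2,1} = 0
G(8) = mex{1,1} = 0
G(9) = mex{0,0} = 1
G(10) = mex{0,2} = 1
G(11) = mex{1,1} = 0
G(12) = mex{1,0} = 2
G(13) = mex{0,0} = 1
G(14) = mex{2,1} = 0
G(15) = mex{1,1} = 0
G(16) = mex{0,0} = 1
G(17) = mex{0,2} = 1
G(18) = mex{1,1} = 0
G(19) = mex{1,0} = 2
G(20) = mex{0,0} = 1
G(21) = mex{2,1} = 0
G(22) = mex{1,1} = 0
Pile A: G(22) = 0.
Pile B: G(18) = 0.
Combined Grundy value = 0 ⊕ 0 = 0.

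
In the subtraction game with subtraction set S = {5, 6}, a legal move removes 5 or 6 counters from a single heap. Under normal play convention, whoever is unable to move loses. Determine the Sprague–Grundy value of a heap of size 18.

G(0) = 0
G(1) = mex{} = 0
G(2) = mex{} = 0
G(3) = mex{} = 0
G(4) = mex{} = 0
G(5) = mex{0} = 1
G(6) = mex{0,0} = 1
G(7) = mex{0,0} = 1
G(8) = mex{0,0} = 1
G(9) = mex{0,0} = 1
G(10) = mex{1,0} = 2
G(11) = mex{1,1} = 0
G(12) = mex{1,1} = 0
G(13) = mex{1,1} = 0
G(14) = mex{1,1} = 0
G(15) = mex{2,1} = 0
G(16) = mex{0,2} = 1
G(17) = mex{0,0} = 1
G(18) = mex{0,0} = 1

1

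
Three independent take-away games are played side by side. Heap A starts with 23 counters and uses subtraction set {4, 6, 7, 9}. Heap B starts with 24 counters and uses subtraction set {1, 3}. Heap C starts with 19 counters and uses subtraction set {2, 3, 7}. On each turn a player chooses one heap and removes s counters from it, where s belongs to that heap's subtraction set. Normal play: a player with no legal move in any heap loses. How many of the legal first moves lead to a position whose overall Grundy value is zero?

0

Heap A, S = {4, 6, 7, 9}:
n :  0  1  2  3  4  5  6  7  8  9 10 11 12 13 14 15 16 17 18 19 20 21 22 23
G :  0  0  0  0  1  1  1  1  2  2  2  2  3  0  0  0  0  1  1  1  1  2  2  2
G_A(23) = 2.
Heap B, S = {1, 3}:
n :  0  1  2  3  4  5  6  7  8  9 10 11 12 13 14 15 16 17 18 19 20 21 22 23 24
G :  0  1  0  1  0  1  0  1  0  1  0  1  0  1  0  1  0  1  0  1  0  1  0  1  0
G_B(24) = 0.
Heap C, S = {2, 3, 7}:
G(0) = 0
G(1) = mex{} = 0
G(2) = mex{0} = 1
G(3) = mex{0,0} = 1
G(4) = mex{1,0} = 2
G(5) = mex{1,1} = 0
G(6) = mex{2,1} = 0
G(7) = mex{0,2,0} = 1
G(8) = mex{0,0,0} = 1
G(9) = mex{1,0,1} = 2
G(10) = mex{1,1,1} = 0
G(11) = mex{2,1,2} = 0
G(12) = mex{0,2,0} = 1
G(13) = mex{0,0,0} = 1
G(14) = mex{1,0,1} = 2
G(15) = mex{1,1,1} = 0
G(16) = mex{2,1,2} = 0
G(17) = mex{0,2,0} = 1
G(18) = mex{0,0,0} = 1
G(19) = mex{1,0,1} = 2
G_C(19) = 2.
Combined Grundy value = 2 ⊕ 0 ⊕ 2 = 0.
A winning move leaves total XOR = 0, i.e. changes one component's Grundy value g to g ⊕ X where X is the current total.
Heap A: target g' = 2⊕0 = 2, but every legal move changes the Grundy value (mex property), so 0 moves.
Heap B: target g' = 0⊕0 = 0, but every legal move changes the Grundy value (mex property), so 0 moves.
Heap C: target g' = 2⊕0 = 2, but every legal move changes the Grundy value (mex property), so 0 moves.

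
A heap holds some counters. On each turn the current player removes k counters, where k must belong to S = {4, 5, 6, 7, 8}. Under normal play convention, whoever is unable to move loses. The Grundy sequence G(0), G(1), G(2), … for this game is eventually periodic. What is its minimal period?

12

G(0) = 0
G(1) = mex{} = 0
G(2) = mex{} = 0
G(3) = mex{} = 0
G(4) = mex{0} = 1
G(5) = mex{0,0} = 1
G(6) = mex{0,0,0} = 1
G(7) = mex{0,0,0,0} = 1
G(8) = mex{1,0,0,0,0} = 2
G(9) = mex{1,1,0,0,0} = 2
G(10) = mex{1,1,1,0,0} = 2
G(11) = mex{1,1,1,1,0} = 2
G(12) = mex{2,1,1,1,1} = 0
G(13) = mex{2,2,1,1,1} = 0
G(14) = mex{2,2,2,1,1} = 0
G(15) = mex{2,2,2,2,1} = 0
G(16) = mex{0,2,2,2,2} = 1
G(17) = mex{0,0,2,2,2} = 1
G(18) = mex{0,0,0,2,2} = 1
G(19) = mex{0,0,0,0,2} = 1
G(20) = mex{1,0,0,0,0} = 2
G(21) = mex{1,1,0,0,0} = 2
G(22) = mex{1,1,1,0,0} = 2
G(23) = mex{1,1,1,1,0} = 2
G(24) = mex{2,1,1,1,1} = 0
G(25) = mex{2,2,1,1,1} = 0
G(n+12) = G(n) holds for n = 0,…,7 (a full window of length max(S) = 8), so the sequence is purely periodic with period 12.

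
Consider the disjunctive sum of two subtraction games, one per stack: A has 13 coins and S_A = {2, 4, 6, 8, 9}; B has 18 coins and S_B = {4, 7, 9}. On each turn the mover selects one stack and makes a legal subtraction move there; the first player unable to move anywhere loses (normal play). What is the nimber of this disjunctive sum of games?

Stack A, S = {2, 4, 6, 8, 9}:
n :  0  1  2  3  4  5  6  7  8  9 10 11 12 13
G :  0  0  1  1  2  2  3  3  4  4  5  0  0  1
G_A(13) = 1.
Stack B, S = {4, 7, 9}:
G(0) = 0
G(1) = mex{} = 0
G(2) = mex{} = 0
G(3) = mex{} = 0
G(4) = mex{0} = 1
G(5) = mex{0} = 1
G(6) = mex{0} = 1
G(7) = mex{0,0} = 1
G(8) = mex{1,0} = 2
G(9) = mex{1,0,0} = 2
G(10) = mex{1,0,0} = 2
G(11) = mex{1,1,0} = 2
G(12) = mex{2,1,0} = 3
G(13) = mex{2,1,1} = 0
G(14) = mex{2,1,1} = 0
G(15) = mex{2,2,1} = 0
G(16) = mex{3,2,1} = 0
G(17) = mex{0,2,2} = 1
G(18) = mex{0,2,2} = 1
G_B(18) = 1.
Combined Grundy value = 1 ⊕ 1 = 0.

0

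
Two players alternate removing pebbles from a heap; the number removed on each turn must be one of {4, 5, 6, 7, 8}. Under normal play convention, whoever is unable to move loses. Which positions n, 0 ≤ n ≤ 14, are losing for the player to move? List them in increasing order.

G(0) = 0
G(1) = mex{} = 0
G(2) = mex{} = 0
G(3) = mex{} = 0
G(4) = mex{0} = 1
G(5) = mex{0,0} = 1
G(6) = mex{0,0,0} = 1
G(7) = mex{0,0,0,0} = 1
G(8) = mex{1,0,0,0,0} = 2
G(9) = mex{1,1,0,0,0} = 2
G(10) = mex{1,1,1,0,0} = 2
G(11) = mex{1,1,1,1,0} = 2
G(12) = mex{2,1,1,1,1} = 0
G(13) = mex{2,2,1,1,1} = 0
G(14) = mex{2,2,2,1,1} = 0
P-positions are exactly the n with G(n) = 0.

0, 1, 2, 3, 12, 13, 14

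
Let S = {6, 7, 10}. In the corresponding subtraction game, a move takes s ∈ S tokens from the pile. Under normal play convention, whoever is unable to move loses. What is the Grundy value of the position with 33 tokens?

0

n :  0  1  2  3  4  5  6  7  8  9 10 11 12 13 14 15 16 17 18 19 20 21 22 23 24 25 26 27 28 29 30 31 32 33
G :  0  0  0  0  0  0  1  1  1  1  1  1  2  2  2  2  0  0  0  0  0  0  1  1  1  1  1  1  2  2  2  2  0  0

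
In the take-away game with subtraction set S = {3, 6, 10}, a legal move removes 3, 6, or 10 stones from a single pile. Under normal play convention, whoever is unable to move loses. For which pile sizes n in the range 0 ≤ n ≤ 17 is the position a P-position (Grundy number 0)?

G(0) = 0
G(1) = mex{} = 0
G(2) = mex{} = 0
G(3) = mex{0} = 1
G(4) = mex{0} = 1
G(5) = mex{0} = 1
G(6) = mex{1,0} = 2
G(7) = mex{1,0} = 2
G(8) = mex{1,0} = 2
G(9) = mex{2,1} = 0
G(10) = mex{2,1,0} = 3
G(11) = mex{2,1,0} = 3
G(12) = mex{0,2,0} = 1
G(13) = mex{3,2,1} = 0
G(14) = mex{3,2,1} = 0
G(15) = mex{1,0,1} = 2
G(16) = mex{0,3,2} = 1
G(17) = mex{0,3,2} = 1
P-positions are exactly the n with G(n) = 0.

0, 1, 2, 9, 13, 14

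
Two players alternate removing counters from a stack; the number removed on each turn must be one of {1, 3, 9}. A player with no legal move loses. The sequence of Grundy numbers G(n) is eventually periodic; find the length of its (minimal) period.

n :  0  1  2  3  4  5  6  7  8  9 10 11 12 13 14
G :  0  1  0  1  0  1  0  1  0  1  0  1  0  1  0
G(n+2) = G(n) holds for n = 0,…,8 (a full window of length max(S) = 9), so the sequence is purely periodic with period 2.

2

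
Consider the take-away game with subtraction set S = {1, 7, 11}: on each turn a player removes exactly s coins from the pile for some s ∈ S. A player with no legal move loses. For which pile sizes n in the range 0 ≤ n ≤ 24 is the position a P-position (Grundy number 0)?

n :  0  1  2  3  4  5  6  7  8  9 10 11 12 13 14 15 16 17 18 19 20 21 22 23 24
G :  0  1  0  1  0  1  0  1  0  1  0  1  0  1  0  1  0  1  0  1  0  1  0  1  0
P-positions are exactly the n with G(n) = 0.

0, 2, 4, 6, 8, 10, 12, 14, 16, 18, 20, 22, 24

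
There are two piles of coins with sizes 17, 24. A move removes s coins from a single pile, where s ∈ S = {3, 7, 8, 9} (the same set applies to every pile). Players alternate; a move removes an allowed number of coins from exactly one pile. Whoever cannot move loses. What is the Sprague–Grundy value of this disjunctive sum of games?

All piles use S = {3, 7, 8, 9}:
G(0) = 0
G(1) = mex{} = 0
G(2) = mex{} = 0
G(3) = mex{0} = 1
G(4) = mex{0} = 1
G(5) = mex{0} = 1
G(6) = mex{1} = 0
G(7) = mex{1,0} = 2
G(8) = mex{1,0,0} = 2
G(9) = mex{0,0,0,0} = 1
G(10) = mex{2,1,0,0} = 3
G(11) = mex{2,1,1,0} = 3
G(12) = mex{1,1,1,1} = 0
G(13) = mex{3,0,1,1} = 2
G(14) = mex{3,2,0,1} = 4
G(15) = mex{0,2,2,0} = 1
G(16) = mex{2,1,2,2} = 0
G(17) = mex{4,3,1,2} = 0
G(18) = mex{1,3,3,1} = 0
G(19) = mex{0,0,3,3} = 1
G(20) = mex{0,2,0,3} = 1
G(21) = mex{0,4,2,0} = 1
G(22) = mex{1,1,4,2} = 0
G(23) = mex{1,0,1,4} = 2
G(24) = mex{1,0,0,1} = 2
Pile A: G(17) = 0.
Pile B: G(24) = 2.
Combined Grundy value = 0 ⊕ 2 = 2.

2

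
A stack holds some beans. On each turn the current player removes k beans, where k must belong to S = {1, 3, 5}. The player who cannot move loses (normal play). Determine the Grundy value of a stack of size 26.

0

n :  0  1  2  3  4  5  6  7  8  9 10 11 12 13 14 15 16 17 18 19 20 21 22 23 24 25 26
G :  0  1  0  1  0  1  0  1  0  1  0  1  0  1  0  1  0  1  0  1  0  1  0  1  0  1  0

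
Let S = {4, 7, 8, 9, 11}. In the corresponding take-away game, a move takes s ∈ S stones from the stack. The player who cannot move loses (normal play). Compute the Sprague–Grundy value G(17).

G(0) = 0
G(1) = mex{} = 0
G(2) = mex{} = 0
G(3) = mex{} = 0
G(4) = mex{0} = 1
G(5) = mex{0} = 1
G(6) = mex{0} = 1
G(7) = mex{0,0} = 1
G(8) = mex{1,0,0} = 2
G(9) = mex{1,0,0,0} = 2
G(10) = mex{1,0,0,0} = 2
G(11) = mex{1,1,0,0,0} = 2
G(12) = mex{2,1,1,0,0} = 3
G(13) = mex{2,1,1,1,0} = 3
G(14) = mex{2,1,1,1,0} = 3
G(15) = mex{2,2,1,1,1} = 0
G(16) = mex{3,2,2,1,1} = 0
G(17) = mex{3,2,2,2,1} = 0

0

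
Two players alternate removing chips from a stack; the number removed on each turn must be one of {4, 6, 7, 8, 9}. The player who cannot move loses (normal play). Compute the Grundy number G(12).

G(0) = 0
G(1) = mex{} = 0
G(2) = mex{} = 0
G(3) = mex{} = 0
G(4) = mex{0} = 1
G(5) = mex{0} = 1
G(6) = mex{0,0} = 1
G(7) = mex{0,0,0} = 1
G(8) = mex{1,0,0,0} = 2
G(9) = mex{1,0,0,0,0} = 2
G(10) = mex{1,1,0,0,0} = 2
G(11) = mex{1,1,1,0,0} = 2
G(12) = mex{2,1,1,1,0} = 3

3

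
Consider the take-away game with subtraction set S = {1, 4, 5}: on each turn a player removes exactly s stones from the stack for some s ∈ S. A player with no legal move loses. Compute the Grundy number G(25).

G(0) = 0
G(1) = mex{0} = 1
G(2) = mex{1} = 0
G(3) = mex{0} = 1
G(4) = mex{1,0} = 2
G(5) = mex{2,1,0} = 3
G(6) = mex{3,0,1} = 2
G(7) = mex{2,1,0} = 3
G(8) = mex{3,2,1} = 0
G(9) = mex{0,3,2} = 1
G(10) = mex{1,2,3} = 0
G(11) = mex{0,3,2} = 1
G(12) = mex{1,0,3} = 2
G(13) = mex{2,1,0} = 3
G(14) = mex{3,0,1} = 2
G(15) = mex{2,1,0} = 3
G(16) = mex{3,2,1} = 0
G(17) = mex{0,3,2} = 1
G(18) = mex{1,2,3} = 0
G(19) = mex{0,3,2} = 1
G(20) = mex{1,0,3} = 2
G(21) = mex{2,1,0} = 3
G(22) = mex{3,0,1} = 2
G(23) = mex{2,1,0} = 3
G(24) = mex{3,2,1} = 0
G(25) = mex{0,3,2} = 1

1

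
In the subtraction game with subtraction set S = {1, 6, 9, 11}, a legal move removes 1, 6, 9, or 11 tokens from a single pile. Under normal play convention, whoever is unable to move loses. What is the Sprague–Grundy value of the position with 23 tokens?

1

n :  0  1  2  3  4  5  6  7  8  9 10 11 12 13 14 15 16 17 18 19 20 21 22 23
G :  0  1  0  1  0  1  2  0  1  2  3  2  0  1  0  1  2  0  1  0  1  2  0  1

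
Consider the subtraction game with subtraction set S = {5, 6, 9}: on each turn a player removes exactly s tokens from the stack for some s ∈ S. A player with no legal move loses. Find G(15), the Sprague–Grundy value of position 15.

0

n :  0  1  2  3  4  5  6  7  8  9 10 11 12 13 14 15
G :  0  0  0  0  0  1  1  1  1  1  2  2  2  2  0  0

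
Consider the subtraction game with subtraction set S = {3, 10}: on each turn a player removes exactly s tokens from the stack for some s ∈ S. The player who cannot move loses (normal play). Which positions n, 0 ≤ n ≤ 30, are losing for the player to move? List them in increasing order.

0, 1, 2, 6, 7, 8, 13, 14, 15, 19, 20, 21, 26, 27, 28

n :  0  1  2  3  4  5  6  7  8  9 10 11 12 13 14 15 16 17 18 19 20 21 22 23 24 25 26 27 28 29 30
G :  0  0  0  1  1  1  0  0  0  1  1  1  2  0  0  0  1  1  1  0  0  0  1  1  1  2  0  0  0  1  1
P-positions are exactly the n with G(n) = 0.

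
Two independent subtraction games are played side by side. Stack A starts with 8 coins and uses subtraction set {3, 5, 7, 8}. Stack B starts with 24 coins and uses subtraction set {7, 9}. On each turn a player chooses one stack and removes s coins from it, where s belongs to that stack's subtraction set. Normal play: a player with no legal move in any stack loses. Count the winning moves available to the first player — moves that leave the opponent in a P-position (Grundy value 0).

Stack A, S = {3, 5, 7, 8}:
G(0) = 0
G(1) = mex{} = 0
G(2) = mex{} = 0
G(3) = mex{0} = 1
G(4) = mex{0} = 1
G(5) = mex{0,0} = 1
G(6) = mex{1,0} = 2
G(7) = mex{1,0,0} = 2
G(8) = mex{1,1,0,0} = 2
G_A(8) = 2.
Stack B, S = {7, 9}:
G(0) = 0
G(1) = mex{} = 0
G(2) = mex{} = 0
G(3) = mex{} = 0
G(4) = mex{} = 0
G(5) = mex{} = 0
G(6) = mex{} = 0
G(7) = mex{0} = 1
G(8) = mex{0} = 1
G(9) = mex{0,0} = 1
G(10) = mex{0,0} = 1
G(11) = mex{0,0} = 1
G(12) = mex{0,0} = 1
G(13) = mex{0,0} = 1
G(14) = mex{1,0} = 2
G(15) = mex{1,0} = 2
G(16) = mex{1,1} = 0
G(17) = mex{1,1} = 0
G(18) = mex{1,1} = 0
G(19) = mex{1,1} = 0
G(20) = mex{1,1} = 0
G(21) = mex{2,1} = 0
G(22) = mex{2,1} = 0
G(23) = mex{0,2} = 1
G(24) = mex{0,2} = 1
G_B(24) = 1.
Combined Grundy value = 2 ⊕ 1 = 3.
A winning move leaves total XOR = 0, i.e. changes one component's Grundy value g to g ⊕ X where X is the current total.
Stack A: need g' = 2⊕3 = 1. Options: 8−3→G=1, 8−5→G=1, 8−7→G=0, 8−8→G=0. Hits: 2.
Stack B: need g' = 1⊕3 = 2. Options: 24−7→G=0, 24−9→G=2. Hits: 1.

3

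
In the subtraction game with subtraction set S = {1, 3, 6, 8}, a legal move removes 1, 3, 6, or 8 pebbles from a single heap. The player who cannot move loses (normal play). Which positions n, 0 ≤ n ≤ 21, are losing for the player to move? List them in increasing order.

0, 2, 4, 9, 11, 13, 18, 20

G(0) = 0
G(1) = mex{0} = 1
G(2) = mex{1} = 0
G(3) = mex{0,0} = 1
G(4) = mex{1,1} = 0
G(5) = mex{0,0} = 1
G(6) = mex{1,1,0} = 2
G(7) = mex{2,0,1} = 3
G(8) = mex{3,1,0,0} = 2
G(9) = mex{2,2,1,1} = 0
G(10) = mex{0,3,0,0} = 1
G(11) = mex{1,2,1,1} = 0
G(12) = mex{0,0,2,0} = 1
G(13) = mex{1,1,3,1} = 0
G(14) = mex{0,0,2,2} = 1
G(15) = mex{1,1,0,3} = 2
G(16) = mex{2,0,1,2} = 3
G(17) = mex{3,1,0,0} = 2
G(18) = mex{2,2,1,1} = 0
G(19) = mex{0,3,0,0} = 1
G(20) = mex{1,2,1,1} = 0
G(21) = mex{0,0,2,0} = 1
P-positions are exactly the n with G(n) = 0.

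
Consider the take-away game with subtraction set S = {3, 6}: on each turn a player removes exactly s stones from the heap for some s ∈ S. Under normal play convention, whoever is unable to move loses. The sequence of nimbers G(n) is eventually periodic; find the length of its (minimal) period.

9

n :  0  1  2  3  4  5  6  7  8  9 10 11 12 13 14 15 16 17 18 19
G :  0  0  0  1  1  1  2  2  2  0  0  0  1  1  1  2  2  2  0  0
G(n+9) = G(n) holds for n = 0,…,5 (a full window of length max(S) = 6), so the sequence is purely periodic with period 9.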